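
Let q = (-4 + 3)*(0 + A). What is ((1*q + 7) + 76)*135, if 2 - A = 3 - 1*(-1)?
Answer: 11475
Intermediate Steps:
A = -2 (A = 2 - (3 - 1*(-1)) = 2 - (3 + 1) = 2 - 1*4 = 2 - 4 = -2)
q = 2 (q = (-4 + 3)*(0 - 2) = -1*(-2) = 2)
((1*q + 7) + 76)*135 = ((1*2 + 7) + 76)*135 = ((2 + 7) + 76)*135 = (9 + 76)*135 = 85*135 = 11475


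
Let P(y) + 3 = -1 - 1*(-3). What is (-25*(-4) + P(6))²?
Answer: 9801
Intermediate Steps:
P(y) = -1 (P(y) = -3 + (-1 - 1*(-3)) = -3 + (-1 + 3) = -3 + 2 = -1)
(-25*(-4) + P(6))² = (-25*(-4) - 1)² = (100 - 1)² = 99² = 9801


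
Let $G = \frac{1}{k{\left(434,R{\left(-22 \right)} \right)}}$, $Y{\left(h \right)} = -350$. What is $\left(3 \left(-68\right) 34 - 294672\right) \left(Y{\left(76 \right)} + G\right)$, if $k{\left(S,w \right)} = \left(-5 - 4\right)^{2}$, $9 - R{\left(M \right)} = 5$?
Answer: $\frac{950031688}{9} \approx 1.0556 \cdot 10^{8}$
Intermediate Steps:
$R{\left(M \right)} = 4$ ($R{\left(M \right)} = 9 - 5 = 4$)
$k{\left(S,w \right)} = 81$ ($k{\left(S,w \right)} = \left(-9\right)^{2} = 81$)
$G = \frac{1}{81} \approx 0.012346$
$\left(3 \left(-68\right) 34 - 294672\right) \left(Y{\left(76 \right)} + G\right) = \left(3 \left(-68\right) 34 - 294672\right) \left(-350 + \frac{1}{81}\right) = \left(\left(-204\right) 34 - 294672\right) \left(- \frac{28349}{81}\right) = \left(-6936 - 294672\right) \left(- \frac{28349}{81}\right) = \left(-301608\right) \left(- \frac{28349}{81}\right) = \frac{950031688}{9}$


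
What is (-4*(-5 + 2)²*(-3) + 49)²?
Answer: 24649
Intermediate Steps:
(-4*(-5 + 2)²*(-3) + 49)² = (-4*(-3)²*(-3) + 49)² = (-4*9*(-3) + 49)² = (-36*(-3) + 49)² = (108 + 49)² = 157² = 24649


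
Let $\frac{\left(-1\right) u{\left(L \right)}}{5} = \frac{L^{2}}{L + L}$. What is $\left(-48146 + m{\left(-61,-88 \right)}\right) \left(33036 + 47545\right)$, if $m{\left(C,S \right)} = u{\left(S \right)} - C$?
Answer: $-3857009565$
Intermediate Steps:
$u{\left(L \right)} = - \frac{5 L}{2}$ ($u{\left(L \right)} = - 5 \frac{L^{2}}{L + L} = - 5 \frac{L^{2}}{2 L} = - 5 \frac{1}{2 L} L^{2} = - 5 \frac{L}{2} = - \frac{5 L}{2}$)
$m{\left(C,S \right)} = - C - \frac{5 S}{2}$ ($m{\left(C,S \right)} = - \frac{5 S}{2} - C = - C - \frac{5 S}{2}$)
$\left(-48146 + m{\left(-61,-88 \right)}\right) \left(33036 + 47545\right) = \left(-48146 - -281\right) \left(33036 + 47545\right) = \left(-48146 + \left(61 + 220\right)\right) 80581 = \left(-48146 + 281\right) 80581 = \left(-47865\right) 80581 = -3857009565$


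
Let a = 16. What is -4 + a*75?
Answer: 1196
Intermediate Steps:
-4 + a*75 = -4 + 16*75 = -4 + 1200 = 1196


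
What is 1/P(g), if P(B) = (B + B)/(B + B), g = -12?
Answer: 1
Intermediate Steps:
P(B) = 1 (P(B) = (2*B)/((2*B)) = (2*B)*(1/(2*B)) = 1)
1/P(g) = 1/1 = 1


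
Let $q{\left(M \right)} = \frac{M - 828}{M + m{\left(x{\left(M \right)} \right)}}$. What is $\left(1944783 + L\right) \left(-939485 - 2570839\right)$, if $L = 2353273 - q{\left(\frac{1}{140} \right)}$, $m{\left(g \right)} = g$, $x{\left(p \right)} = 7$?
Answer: $- \frac{1644590247768780}{109} \approx -1.5088 \cdot 10^{13}$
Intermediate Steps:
$q{\left(M \right)} = \frac{-828 + M}{7 + M}$ ($q{\left(M \right)} = \frac{M - 828}{M + 7} = \frac{-828 + M}{7 + M}$)
$L = \frac{2308676732}{981}$ ($L = 2353273 - \frac{-828 + \frac{1}{140}}{7 + \frac{1}{140}} = 2353273 - \frac{1}{\frac{981}{140}} \left(- \frac{115919}{140}\right) = 2353273 - \frac{140}{981} \left(- \frac{115919}{140}\right) = 2353273 - - \frac{115919}{981} = 2353273 + \frac{115919}{981} = \frac{2308676732}{981} \approx 2.3534 \cdot 10^{6}$)
$\left(1944783 + L\right) \left(-939485 - 2570839\right) = \left(1944783 + \frac{2308676732}{981}\right) \left(-939485 - 2570839\right) = \frac{4216508855}{981} \left(-3510324\right) = - \frac{1644590247768780}{109}$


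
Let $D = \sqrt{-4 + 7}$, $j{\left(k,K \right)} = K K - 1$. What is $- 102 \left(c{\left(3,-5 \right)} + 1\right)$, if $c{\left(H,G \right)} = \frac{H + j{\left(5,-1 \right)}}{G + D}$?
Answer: $- \frac{357}{11} + \frac{153 \sqrt{3}}{11} \approx -8.3633$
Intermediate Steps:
$j{\left(k,K \right)} = -1 + K^{2}$ ($j{\left(k,K \right)} = K^{2} - 1 = -1 + K^{2}$)
$D = \sqrt{3} \approx 1.732$
$c{\left(H,G \right)} = \frac{H}{G + \sqrt{3}}$ ($c{\left(H,G \right)} = \frac{H - \left(1 - \left(-1\right)^{2}\right)}{G + \sqrt{3}} = \frac{H + \left(-1 + 1\right)}{G + \sqrt{3}} = \frac{H + 0}{G + \sqrt{3}} = \frac{H}{G + \sqrt{3}}$)
$- 102 \left(c{\left(3,-5 \right)} + 1\right) = - 102 \left(\frac{3}{-5 + \sqrt{3}} + 1\right) = - 102 \left(1 + \frac{3}{-5 + \sqrt{3}}\right) = -102 - \frac{306}{-5 + \sqrt{3}}$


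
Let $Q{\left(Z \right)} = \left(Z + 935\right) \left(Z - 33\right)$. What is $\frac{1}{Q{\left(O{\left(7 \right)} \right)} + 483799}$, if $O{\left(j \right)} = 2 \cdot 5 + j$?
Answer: $\frac{1}{468567} \approx 2.1342 \cdot 10^{-6}$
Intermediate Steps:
$O{\left(j \right)} = 10 + j$
$Q{\left(Z \right)} = \left(-33 + Z\right) \left(935 + Z\right)$ ($Q{\left(Z \right)} = \left(935 + Z\right) \left(-33 + Z\right) = \left(-33 + Z\right) \left(935 + Z\right)$)
$\frac{1}{Q{\left(O{\left(7 \right)} \right)} + 483799} = \frac{1}{\left(-30855 + \left(10 + 7\right)^{2} + 902 \left(10 + 7\right)\right) + 483799} = \frac{1}{\left(-30855 + 17^{2} + 902 \cdot 17\right) + 483799} = \frac{1}{\left(-30855 + 289 + 15334\right) + 483799} = \frac{1}{-15232 + 483799} = \frac{1}{468567}$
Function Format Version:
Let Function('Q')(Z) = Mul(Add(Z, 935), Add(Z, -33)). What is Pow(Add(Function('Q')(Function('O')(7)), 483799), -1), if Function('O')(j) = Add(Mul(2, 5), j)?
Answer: Rational(1, 468567) ≈ 2.1342e-6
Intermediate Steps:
Function('O')(j) = Add(10, j)
Function('Q')(Z) = Mul(Add(-33, Z), Add(935, Z)) (Function('Q')(Z) = Mul(Add(935, Z), Add(-33, Z)) = Mul(Add(-33, Z), Add(935, Z)))
Pow(Add(Function('Q')(Function('O')(7)), 483799), -1) = Pow(Add(Add(-30855, Pow(Add(10, 7), 2), Mul(902, Add(10, 7))), 483799), -1) = Pow(Add(Add(-30855, Pow(17, 2), Mul(902, 17)), 483799), -1) = Pow(Add(Add(-30855, 289, 15334), 483799), -1) = Pow(Add(-15232, 483799), -1) = Pow(468567, -1) = Rational(1, 468567)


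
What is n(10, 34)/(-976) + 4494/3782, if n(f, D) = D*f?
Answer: 6353/7564 ≈ 0.83990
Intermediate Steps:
n(10, 34)/(-976) + 4494/3782 = (34*10)/(-976) + 4494/3782 = 340*(-1/976) + 4494*(1/3782) = -85/244 + 2247/1891 = 6353/7564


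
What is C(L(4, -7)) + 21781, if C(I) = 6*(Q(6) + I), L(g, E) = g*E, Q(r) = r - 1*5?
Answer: 21619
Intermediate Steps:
Q(r) = -5 + r (Q(r) = r - 5 = -5 + r)
L(g, E) = E*g
C(I) = 6 + 6*I (C(I) = 6*((-5 + 6) + I) = 6*(1 + I) = 6 + 6*I)
C(L(4, -7)) + 21781 = (6 + 6*(-7*4)) + 21781 = (6 + 6*(-28)) + 21781 = (6 - 168) + 21781 = -162 + 21781 = 21619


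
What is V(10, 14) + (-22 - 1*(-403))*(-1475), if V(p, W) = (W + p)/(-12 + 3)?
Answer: -1685933/3 ≈ -5.6198e+5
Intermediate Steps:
V(p, W) = -W/9 - p/9 (V(p, W) = (W + p)/(-9) = (W + p)*(-1/9) = -W/9 - p/9)
V(10, 14) + (-22 - 1*(-403))*(-1475) = (-1/9*14 - 1/9*10) + (-22 - 1*(-403))*(-1475) = (-14/9 - 10/9) + (-22 + 403)*(-1475) = -8/3 + 381*(-1475) = -8/3 - 561975 = -1685933/3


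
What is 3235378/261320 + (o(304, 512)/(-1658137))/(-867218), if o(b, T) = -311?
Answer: 1163091094795955707/93942335299735780 ≈ 12.381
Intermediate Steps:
3235378/261320 + (o(304, 512)/(-1658137))/(-867218) = 3235378/261320 - 311/(-1658137)/(-867218) = 3235378*(1/261320) - 311*(-1/1658137)*(-1/867218) = 1617689/130660 + (311/1658137)*(-1/867218) = 1617689/130660 - 311/1437966252866 = 1163091094795955707/93942335299735780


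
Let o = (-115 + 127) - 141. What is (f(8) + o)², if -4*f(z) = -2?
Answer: 66049/4 ≈ 16512.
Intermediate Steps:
o = -129 (o = 12 - 141 = -129)
f(z) = ½ (f(z) = -¼*(-2) = ½)
(f(8) + o)² = (½ - 129)² = (-257/2)² = 66049/4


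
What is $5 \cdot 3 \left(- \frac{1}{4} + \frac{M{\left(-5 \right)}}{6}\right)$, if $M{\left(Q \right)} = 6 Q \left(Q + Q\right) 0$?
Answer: $- \frac{15}{4} \approx -3.75$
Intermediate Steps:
$M{\left(Q \right)} = 0$ ($M{\left(Q \right)} = 6 Q 2 Q 0 = 6 Q 0 = 0$)
$5 \cdot 3 \left(- \frac{1}{4} + \frac{M{\left(-5 \right)}}{6}\right) = 5 \cdot 3 \left(- \frac{1}{4} + \frac{0}{6}\right) = 15 \left(\left(-1\right) \frac{1}{4} + 0 \cdot \frac{1}{6}\right) = 15 \left(- \frac{1}{4} + 0\right) = 15 \left(- \frac{1}{4}\right) = - \frac{15}{4}$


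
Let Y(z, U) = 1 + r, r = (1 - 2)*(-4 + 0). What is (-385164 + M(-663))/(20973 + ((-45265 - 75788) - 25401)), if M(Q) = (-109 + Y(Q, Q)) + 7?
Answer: 385261/125481 ≈ 3.0703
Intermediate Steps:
r = 4 (r = -1*(-4) = 4)
Y(z, U) = 5 (Y(z, U) = 1 + 4 = 5)
M(Q) = -97 (M(Q) = (-109 + 5) + 7 = -104 + 7 = -97)
(-385164 + M(-663))/(20973 + ((-45265 - 75788) - 25401)) = (-385164 - 97)/(20973 + ((-45265 - 75788) - 25401)) = -385261/(20973 + (-121053 - 25401)) = -385261/(20973 - 146454) = -385261/(-125481) = -385261*(-1/125481) = 385261/125481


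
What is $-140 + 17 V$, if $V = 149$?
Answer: $2393$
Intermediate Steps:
$-140 + 17 V = -140 + 17 \cdot 149 = -140 + 2533 = 2393$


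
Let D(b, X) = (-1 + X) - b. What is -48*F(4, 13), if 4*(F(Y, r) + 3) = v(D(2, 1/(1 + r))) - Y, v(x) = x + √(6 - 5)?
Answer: 1506/7 ≈ 215.14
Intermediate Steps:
D(b, X) = -1 + X - b
v(x) = 1 + x (v(x) = x + √1 = x + 1 = 1 + x)
F(Y, r) = -7/2 - Y/4 + 1/(4*(1 + r)) (F(Y, r) = -3 + ((1 + (-1 + 1/(1 + r) - 1*2)) - Y)/4 = -3 + ((1 + (-1 + 1/(1 + r) - 2)) - Y)/4 = -3 + ((1 + (-3 + 1/(1 + r))) - Y)/4 = -3 + ((-2 + 1/(1 + r)) - Y)/4 = -3 + (-2 + 1/(1 + r) - Y)/4 = -3 + (-½ - Y/4 + 1/(4*(1 + r))) = -7/2 - Y/4 + 1/(4*(1 + r)))
-48*F(4, 13) = -12*(1 - (1 + 13)*(14 + 4))/(1 + 13) = -12*(1 - 1*14*18)/14 = -12*(1 - 252)/14 = -12*(-251)/14 = -48*(-251/56) = 1506/7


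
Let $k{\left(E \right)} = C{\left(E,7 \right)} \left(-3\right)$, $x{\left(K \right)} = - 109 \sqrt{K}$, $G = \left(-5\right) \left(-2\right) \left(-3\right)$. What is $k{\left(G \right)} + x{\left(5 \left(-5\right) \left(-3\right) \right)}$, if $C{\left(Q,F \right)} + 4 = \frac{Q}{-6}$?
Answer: $-3 - 545 \sqrt{3} \approx -946.97$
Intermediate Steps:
$C{\left(Q,F \right)} = -4 - \frac{Q}{6}$ ($C{\left(Q,F \right)} = -4 + \frac{Q}{-6} = -4 + Q \left(- \frac{1}{6}\right) = -4 - \frac{Q}{6}$)
$G = -30$ ($G = 10 \left(-3\right) = -30$)
$k{\left(E \right)} = 12 + \frac{E}{2}$ ($k{\left(E \right)} = \left(-4 - \frac{E}{6}\right) \left(-3\right) = 12 + \frac{E}{2}$)
$k{\left(G \right)} + x{\left(5 \left(-5\right) \left(-3\right) \right)} = \left(12 + \frac{1}{2} \left(-30\right)\right) - 109 \sqrt{5 \left(-5\right) \left(-3\right)} = \left(12 - 15\right) - 109 \sqrt{\left(-25\right) \left(-3\right)} = -3 - 109 \sqrt{75} = -3 - 109 \cdot 5 \sqrt{3} = -3 - 545 \sqrt{3}$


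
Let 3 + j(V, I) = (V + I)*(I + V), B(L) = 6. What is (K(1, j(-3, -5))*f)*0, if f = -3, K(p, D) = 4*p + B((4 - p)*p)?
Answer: 0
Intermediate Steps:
j(V, I) = -3 + (I + V)**2 (j(V, I) = -3 + (V + I)*(I + V) = -3 + (I + V)*(I + V) = -3 + (I + V)**2)
K(p, D) = 6 + 4*p (K(p, D) = 4*p + 6 = 6 + 4*p)
(K(1, j(-3, -5))*f)*0 = ((6 + 4*1)*(-3))*0 = ((6 + 4)*(-3))*0 = (10*(-3))*0 = -30*0 = 0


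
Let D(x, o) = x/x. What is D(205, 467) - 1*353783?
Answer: -353782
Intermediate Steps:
D(x, o) = 1
D(205, 467) - 1*353783 = 1 - 1*353783 = 1 - 353783 = -353782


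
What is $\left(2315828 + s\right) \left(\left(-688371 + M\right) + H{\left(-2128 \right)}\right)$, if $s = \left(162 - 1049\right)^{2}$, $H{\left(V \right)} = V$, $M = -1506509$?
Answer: $-6816430429776$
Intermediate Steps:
$s = 786769$ ($s = \left(-887\right)^{2} = 786769$)
$\left(2315828 + s\right) \left(\left(-688371 + M\right) + H{\left(-2128 \right)}\right) = \left(2315828 + 786769\right) \left(\left(-688371 - 1506509\right) - 2128\right) = 3102597 \left(-2194880 - 2128\right) = 3102597 \left(-2197008\right) = -6816430429776$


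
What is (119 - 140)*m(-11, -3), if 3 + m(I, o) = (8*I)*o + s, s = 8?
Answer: -5649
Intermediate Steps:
m(I, o) = 5 + 8*I*o (m(I, o) = -3 + ((8*I)*o + 8) = -3 + (8*I*o + 8) = -3 + (8 + 8*I*o) = 5 + 8*I*o)
(119 - 140)*m(-11, -3) = (119 - 140)*(5 + 8*(-11)*(-3)) = -21*(5 + 264) = -21*269 = -5649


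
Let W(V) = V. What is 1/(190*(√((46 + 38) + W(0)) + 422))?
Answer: 211/16910000 - √21/16910000 ≈ 1.2207e-5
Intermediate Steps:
1/(190*(√((46 + 38) + W(0)) + 422)) = 1/(190*(√((46 + 38) + 0) + 422)) = 1/(190*(√(84 + 0) + 422)) = 1/(190*(√84 + 422)) = 1/(190*(2*√21 + 422)) = 1/(190*(422 + 2*√21)) = 1/(80180 + 380*√21)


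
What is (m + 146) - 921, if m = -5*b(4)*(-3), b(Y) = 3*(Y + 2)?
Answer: -505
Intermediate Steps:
b(Y) = 6 + 3*Y (b(Y) = 3*(2 + Y) = 6 + 3*Y)
m = 270 (m = -5*(6 + 3*4)*(-3) = -5*(6 + 12)*(-3) = -5*18*(-3) = -90*(-3) = 270)
(m + 146) - 921 = (270 + 146) - 921 = 416 - 921 = -505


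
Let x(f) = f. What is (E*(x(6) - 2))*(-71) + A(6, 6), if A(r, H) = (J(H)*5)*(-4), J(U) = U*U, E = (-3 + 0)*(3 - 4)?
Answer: -1572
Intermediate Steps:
E = 3 (E = -3*(-1) = 3)
J(U) = U**2
A(r, H) = -20*H**2 (A(r, H) = (H**2*5)*(-4) = (5*H**2)*(-4) = -20*H**2)
(E*(x(6) - 2))*(-71) + A(6, 6) = (3*(6 - 2))*(-71) - 20*6**2 = (3*4)*(-71) - 20*36 = 12*(-71) - 720 = -852 - 720 = -1572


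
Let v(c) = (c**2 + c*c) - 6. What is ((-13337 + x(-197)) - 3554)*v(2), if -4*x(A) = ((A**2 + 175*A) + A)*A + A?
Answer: 373811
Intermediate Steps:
x(A) = -A/4 - A*(A**2 + 176*A)/4 (x(A) = -(((A**2 + 175*A) + A)*A + A)/4 = -((A**2 + 176*A)*A + A)/4 = -(A*(A**2 + 176*A) + A)/4 = -(A + A*(A**2 + 176*A))/4 = -A/4 - A*(A**2 + 176*A)/4)
v(c) = -6 + 2*c**2 (v(c) = (c**2 + c**2) - 6 = 2*c**2 - 6 = -6 + 2*c**2)
((-13337 + x(-197)) - 3554)*v(2) = ((-13337 - 1/4*(-197)*(1 + (-197)**2 + 176*(-197))) - 3554)*(-6 + 2*2**2) = ((-13337 - 1/4*(-197)*(1 + 38809 - 34672)) - 3554)*(-6 + 2*4) = ((-13337 - 1/4*(-197)*4138) - 3554)*(-6 + 8) = ((-13337 + 407593/2) - 3554)*2 = (380919/2 - 3554)*2 = (373811/2)*2 = 373811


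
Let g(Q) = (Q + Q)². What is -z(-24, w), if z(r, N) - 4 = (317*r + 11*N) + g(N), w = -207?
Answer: -161515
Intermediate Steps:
g(Q) = 4*Q² (g(Q) = (2*Q)² = 4*Q²)
z(r, N) = 4 + 4*N² + 11*N + 317*r (z(r, N) = 4 + ((317*r + 11*N) + 4*N²) = 4 + ((11*N + 317*r) + 4*N²) = 4 + (4*N² + 11*N + 317*r) = 4 + 4*N² + 11*N + 317*r)
-z(-24, w) = -(4 + 4*(-207)² + 11*(-207) + 317*(-24)) = -(4 + 4*42849 - 2277 - 7608) = -(4 + 171396 - 2277 - 7608) = -1*161515 = -161515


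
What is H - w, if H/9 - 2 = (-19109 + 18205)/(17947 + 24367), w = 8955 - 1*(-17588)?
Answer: -561193493/21157 ≈ -26525.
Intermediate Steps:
w = 26543 (w = 8955 + 17588 = 26543)
H = 376758/21157 (H = 18 + 9*((-19109 + 18205)/(17947 + 24367)) = 18 + 9*(-904/42314) = 18 + 9*(-904*1/42314) = 18 + 9*(-452/21157) = 18 - 4068/21157 = 376758/21157 ≈ 17.808)
H - w = 376758/21157 - 1*26543 = 376758/21157 - 26543 = -561193493/21157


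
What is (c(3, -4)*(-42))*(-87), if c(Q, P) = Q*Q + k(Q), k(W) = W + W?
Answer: 54810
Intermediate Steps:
k(W) = 2*W
c(Q, P) = Q² + 2*Q (c(Q, P) = Q*Q + 2*Q = Q² + 2*Q)
(c(3, -4)*(-42))*(-87) = ((3*(2 + 3))*(-42))*(-87) = ((3*5)*(-42))*(-87) = (15*(-42))*(-87) = -630*(-87) = 54810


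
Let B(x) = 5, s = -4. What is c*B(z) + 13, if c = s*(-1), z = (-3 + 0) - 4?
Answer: 33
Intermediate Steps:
z = -7 (z = -3 - 4 = -7)
c = 4 (c = -4*(-1) = 4)
c*B(z) + 13 = 4*5 + 13 = 20 + 13 = 33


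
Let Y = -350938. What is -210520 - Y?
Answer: 140418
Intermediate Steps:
-210520 - Y = -210520 - 1*(-350938) = -210520 + 350938 = 140418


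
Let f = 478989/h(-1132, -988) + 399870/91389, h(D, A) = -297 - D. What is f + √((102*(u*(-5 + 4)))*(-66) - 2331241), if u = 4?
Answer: 14702739057/25436605 + I*√2304313 ≈ 578.01 + 1518.0*I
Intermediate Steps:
f = 14702739057/25436605 (f = 478989/(-297 - 1*(-1132)) + 399870/91389 = 478989/(-297 + 1132) + 399870*(1/91389) = 478989/835 + 133290/30463 = 14702739057/25436605 ≈ 578.01)
f + √((102*(u*(-5 + 4)))*(-66) - 2331241) = 14702739057/25436605 + √((102*(4*(-5 + 4)))*(-66) - 2331241) = 14702739057/25436605 + √((102*(4*(-1)))*(-66) - 2331241) = 14702739057/25436605 + √((102*(-4))*(-66) - 2331241) = 14702739057/25436605 + √(-408*(-66) - 2331241) = 14702739057/25436605 + √(26928 - 2331241) = 14702739057/25436605 + √(-2304313) = 14702739057/25436605 + I*√2304313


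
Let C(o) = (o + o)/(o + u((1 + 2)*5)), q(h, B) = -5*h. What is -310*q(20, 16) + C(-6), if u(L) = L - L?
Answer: 31002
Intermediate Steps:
u(L) = 0
C(o) = 2 (C(o) = (o + o)/(o + 0) = (2*o)/o = 2)
-310*q(20, 16) + C(-6) = -(-1550)*20 + 2 = -310*(-100) + 2 = 31000 + 2 = 31002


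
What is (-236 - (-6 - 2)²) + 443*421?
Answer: 186203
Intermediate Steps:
(-236 - (-6 - 2)²) + 443*421 = (-236 - 1*(-8)²) + 186503 = (-236 - 1*64) + 186503 = (-236 - 64) + 186503 = -300 + 186503 = 186203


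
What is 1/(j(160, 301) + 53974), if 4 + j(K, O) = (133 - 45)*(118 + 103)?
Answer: 1/73418 ≈ 1.3621e-5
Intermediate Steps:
j(K, O) = 19444 (j(K, O) = -4 + (133 - 45)*(118 + 103) = -4 + 88*221 = -4 + 19448 = 19444)
1/(j(160, 301) + 53974) = 1/(19444 + 53974) = 1/73418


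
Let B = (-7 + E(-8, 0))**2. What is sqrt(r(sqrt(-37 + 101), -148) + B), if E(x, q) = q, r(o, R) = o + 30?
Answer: sqrt(87) ≈ 9.3274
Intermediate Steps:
r(o, R) = 30 + o
B = 49 (B = (-7 + 0)**2 = (-7)**2 = 49)
sqrt(r(sqrt(-37 + 101), -148) + B) = sqrt((30 + sqrt(-37 + 101)) + 49) = sqrt((30 + sqrt(64)) + 49) = sqrt((30 + 8) + 49) = sqrt(38 + 49) = sqrt(87)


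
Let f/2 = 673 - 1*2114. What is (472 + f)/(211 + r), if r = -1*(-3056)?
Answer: -2410/3267 ≈ -0.73768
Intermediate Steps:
r = 3056
f = -2882 (f = 2*(673 - 1*2114) = 2*(673 - 2114) = 2*(-1441) = -2882)
(472 + f)/(211 + r) = (472 - 2882)/(211 + 3056) = -2410/3267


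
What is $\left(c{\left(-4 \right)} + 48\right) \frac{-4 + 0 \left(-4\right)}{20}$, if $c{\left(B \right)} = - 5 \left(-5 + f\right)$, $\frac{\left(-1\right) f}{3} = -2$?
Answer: $- \frac{43}{5} \approx -8.6$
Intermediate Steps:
$f = 6$ ($f = \left(-3\right) \left(-2\right) = 6$)
$c{\left(B \right)} = -5$ ($c{\left(B \right)} = - 5 \left(-5 + 6\right) = \left(-5\right) 1 = -5$)
$\left(c{\left(-4 \right)} + 48\right) \frac{-4 + 0 \left(-4\right)}{20} = \left(-5 + 48\right) \frac{-4 + 0 \left(-4\right)}{20} = 43 \left(-4 + 0\right) \frac{1}{20} = 43 \left(\left(-4\right) \frac{1}{20}\right) = 43 \left(- \frac{1}{5}\right) = - \frac{43}{5}$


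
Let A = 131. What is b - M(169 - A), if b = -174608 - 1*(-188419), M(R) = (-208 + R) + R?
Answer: 13943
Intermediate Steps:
M(R) = -208 + 2*R
b = 13811 (b = -174608 + 188419 = 13811)
b - M(169 - A) = 13811 - (-208 + 2*(169 - 1*131)) = 13811 - (-208 + 2*(169 - 131)) = 13811 - (-208 + 2*38) = 13811 - (-208 + 76) = 13811 - 1*(-132) = 13811 + 132 = 13943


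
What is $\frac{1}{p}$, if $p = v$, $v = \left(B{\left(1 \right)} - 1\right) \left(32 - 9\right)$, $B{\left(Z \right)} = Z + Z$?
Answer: $\frac{1}{23} \approx 0.043478$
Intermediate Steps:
$B{\left(Z \right)} = 2 Z$
$v = 23$ ($v = \left(2 \cdot 1 - 1\right) \left(32 - 9\right) = \left(2 - 1\right) 23 = 1 \cdot 23 = 23$)
$p = 23$
$\frac{1}{p} = \frac{1}{23}$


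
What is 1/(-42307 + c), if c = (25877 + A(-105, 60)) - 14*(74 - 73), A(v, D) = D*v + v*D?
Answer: -1/29044 ≈ -3.4431e-5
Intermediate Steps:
A(v, D) = 2*D*v (A(v, D) = D*v + D*v = 2*D*v)
c = 13263 (c = (25877 + 2*60*(-105)) - 14*(74 - 73) = (25877 - 12600) - 14*1 = 13277 - 14 = 13263)
1/(-42307 + c) = 1/(-42307 + 13263) = 1/(-29044) = -1/29044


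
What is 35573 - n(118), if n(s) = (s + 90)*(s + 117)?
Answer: -13307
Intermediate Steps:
n(s) = (90 + s)*(117 + s)
35573 - n(118) = 35573 - (10530 + 118² + 207*118) = 35573 - (10530 + 13924 + 24426) = 35573 - 1*48880 = 35573 - 48880 = -13307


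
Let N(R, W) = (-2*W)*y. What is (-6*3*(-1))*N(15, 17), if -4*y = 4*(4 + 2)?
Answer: 3672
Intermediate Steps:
y = -6 (y = -(4 + 2) = -6 ≈ -6.0000)
N(R, W) = 12*W (N(R, W) = -2*W*(-6) = 12*W)
(-6*3*(-1))*N(15, 17) = (-6*3*(-1))*(12*17) = -18*(-1)*204 = 18*204 = 3672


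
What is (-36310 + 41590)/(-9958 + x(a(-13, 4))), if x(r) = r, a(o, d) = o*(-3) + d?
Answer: -352/661 ≈ -0.53253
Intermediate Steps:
a(o, d) = d - 3*o (a(o, d) = -3*o + d = d - 3*o)
(-36310 + 41590)/(-9958 + x(a(-13, 4))) = (-36310 + 41590)/(-9958 + (4 - 3*(-13))) = 5280/(-9958 + (4 + 39)) = 5280/(-9958 + 43) = 5280/(-9915) = 5280*(-1/9915) = -352/661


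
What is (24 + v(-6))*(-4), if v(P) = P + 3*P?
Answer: 0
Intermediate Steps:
v(P) = 4*P
(24 + v(-6))*(-4) = (24 + 4*(-6))*(-4) = (24 - 24)*(-4) = 0*(-4) = 0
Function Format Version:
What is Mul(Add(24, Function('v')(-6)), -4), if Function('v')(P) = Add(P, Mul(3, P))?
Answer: 0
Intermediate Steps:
Function('v')(P) = Mul(4, P)
Mul(Add(24, Function('v')(-6)), -4) = Mul(Add(24, Mul(4, -6)), -4) = Mul(Add(24, -24), -4) = Mul(0, -4) = 0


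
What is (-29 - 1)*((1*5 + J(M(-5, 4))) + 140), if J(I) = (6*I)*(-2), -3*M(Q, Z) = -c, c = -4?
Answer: -4830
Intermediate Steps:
M(Q, Z) = -4/3 (M(Q, Z) = -(-1)*(-4)/3 = -1/3*4 = -4/3)
J(I) = -12*I
(-29 - 1)*((1*5 + J(M(-5, 4))) + 140) = (-29 - 1)*((1*5 - 12*(-4/3)) + 140) = -30*((5 + 16) + 140) = -30*(21 + 140) = -30*161 = -4830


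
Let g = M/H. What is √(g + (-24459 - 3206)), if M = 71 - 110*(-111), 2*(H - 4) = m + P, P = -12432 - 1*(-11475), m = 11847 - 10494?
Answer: 3*I*√125151322/202 ≈ 166.15*I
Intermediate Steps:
m = 1353
P = -957 (P = -12432 + 11475 = -957)
H = 202 (H = 4 + (1353 - 957)/2 = 4 + (½)*396 = 4 + 198 = 202)
M = 12281 (M = 71 + 12210 = 12281)
g = 12281/202 ≈ 60.797
√(g + (-24459 - 3206)) = √(12281/202 + (-24459 - 3206)) = √(12281/202 - 27665) = √(-5576049/202) = 3*I*√125151322/202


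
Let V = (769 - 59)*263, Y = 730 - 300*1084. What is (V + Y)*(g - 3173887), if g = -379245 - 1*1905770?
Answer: 751909161480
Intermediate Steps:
g = -2285015 (g = -379245 - 1905770 = -2285015)
Y = -324470 (Y = 730 - 325200 = -324470)
V = 186730 (V = 710*263 = 186730)
(V + Y)*(g - 3173887) = (186730 - 324470)*(-2285015 - 3173887) = -137740*(-5458902) = 751909161480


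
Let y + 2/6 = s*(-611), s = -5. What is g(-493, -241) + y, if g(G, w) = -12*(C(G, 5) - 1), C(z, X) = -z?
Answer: -8548/3 ≈ -2849.3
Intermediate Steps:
y = 9164/3 (y = -1/3 - 5*(-611) = -1/3 + 3055 = 9164/3 ≈ 3054.7)
g(G, w) = 12 + 12*G (g(G, w) = -12*(-G - 1) = -12*(-1 - G) = 12 + 12*G)
g(-493, -241) + y = (12 + 12*(-493)) + 9164/3 = (12 - 5916) + 9164/3 = -5904 + 9164/3 = -8548/3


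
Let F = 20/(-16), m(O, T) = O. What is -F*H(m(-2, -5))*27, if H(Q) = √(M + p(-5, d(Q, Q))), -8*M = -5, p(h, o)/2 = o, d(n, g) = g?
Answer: 405*I*√6/16 ≈ 62.003*I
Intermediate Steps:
p(h, o) = 2*o
M = 5/8 (M = -⅛*(-5) = 5/8 ≈ 0.62500)
F = -5/4 (F = 20*(-1/16) = -5/4 ≈ -1.2500)
H(Q) = √(5/8 + 2*Q)
-F*H(m(-2, -5))*27 = -(-5*√(10 + 32*(-2))/16)*27 = -(-5*√(10 - 64)/16)*27 = -(-5*√(-54)/16)*27 = -(-5*3*I*√6/16)*27 = -(-15*I*√6/16)*27 = -(-405)*I*√6/16 = 405*I*√6/16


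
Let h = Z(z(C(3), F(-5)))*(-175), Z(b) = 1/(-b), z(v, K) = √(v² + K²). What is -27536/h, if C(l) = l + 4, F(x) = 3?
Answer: -27536*√58/175 ≈ -1198.3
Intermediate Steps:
C(l) = 4 + l
z(v, K) = √(K² + v²)
Z(b) = -1/b
h = 175*√58/58 (h = -1/(√(3² + (4 + 3)²))*(-175) = -1/(√(9 + 7²))*(-175) = -1/(√(9 + 49))*(-175) = -1/(√58)*(-175) = -√58/58*(-175) = 175*√58/58 ≈ 22.979)
-27536/h = -27536*√58/175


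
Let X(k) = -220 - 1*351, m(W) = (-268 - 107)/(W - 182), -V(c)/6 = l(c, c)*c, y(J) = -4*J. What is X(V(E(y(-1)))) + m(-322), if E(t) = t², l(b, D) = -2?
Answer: -95803/168 ≈ -570.26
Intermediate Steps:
V(c) = 12*c (V(c) = -(-12)*c = 12*c)
m(W) = -375/(-182 + W)
X(k) = -571 (X(k) = -220 - 351 = -571)
X(V(E(y(-1)))) + m(-322) = -571 - 375/(-182 - 322) = -571 - 375/(-504) = -571 - 375*(-1/504) = -571 + 125/168 = -95803/168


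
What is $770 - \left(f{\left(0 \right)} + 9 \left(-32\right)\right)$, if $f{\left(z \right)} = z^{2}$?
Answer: $1058$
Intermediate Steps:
$770 - \left(f{\left(0 \right)} + 9 \left(-32\right)\right) = 770 - \left(0^{2} + 9 \left(-32\right)\right) = 770 - \left(0 - 288\right) = 770 - -288 = 770 + 288 = 1058$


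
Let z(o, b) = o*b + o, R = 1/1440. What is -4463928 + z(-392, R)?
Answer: -803577649/180 ≈ -4.4643e+6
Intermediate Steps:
R = 1/1440 ≈ 0.00069444
z(o, b) = o + b*o (z(o, b) = b*o + o = o + b*o)
-4463928 + z(-392, R) = -4463928 - 392*(1 + 1/1440) = -4463928 - 392*1441/1440 = -4463928 - 70609/180 = -803577649/180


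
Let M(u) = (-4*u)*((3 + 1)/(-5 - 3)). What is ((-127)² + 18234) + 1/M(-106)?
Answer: 7284955/212 ≈ 34363.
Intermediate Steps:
M(u) = 2*u (M(u) = (-4*u)*(4/(-8)) = (-4*u)*(4*(-⅛)) = -4*u*(-½) = 2*u)
((-127)² + 18234) + 1/M(-106) = ((-127)² + 18234) + 1/(2*(-106)) = (16129 + 18234) + 1/(-212) = 34363 - 1/212 = 7284955/212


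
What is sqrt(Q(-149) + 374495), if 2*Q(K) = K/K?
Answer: sqrt(1497982)/2 ≈ 611.96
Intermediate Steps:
Q(K) = 1/2 (Q(K) = (K/K)/2 = (1/2)*1 = 1/2)
sqrt(Q(-149) + 374495) = sqrt(1/2 + 374495) = sqrt(748991/2) = sqrt(1497982)/2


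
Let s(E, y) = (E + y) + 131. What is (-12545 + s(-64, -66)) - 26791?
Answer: -39335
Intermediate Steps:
s(E, y) = 131 + E + y
(-12545 + s(-64, -66)) - 26791 = (-12545 + (131 - 64 - 66)) - 26791 = (-12545 + 1) - 26791 = -12544 - 26791 = -39335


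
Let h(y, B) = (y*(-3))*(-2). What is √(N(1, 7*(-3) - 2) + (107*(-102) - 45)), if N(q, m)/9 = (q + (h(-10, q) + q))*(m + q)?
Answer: 5*√21 ≈ 22.913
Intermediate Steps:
h(y, B) = 6*y (h(y, B) = -3*y*(-2) = 6*y)
N(q, m) = 9*(-60 + 2*q)*(m + q) (N(q, m) = 9*((q + (6*(-10) + q))*(m + q)) = 9*((q + (-60 + q))*(m + q)) = 9*((-60 + 2*q)*(m + q)) = 9*(-60 + 2*q)*(m + q))
√(N(1, 7*(-3) - 2) + (107*(-102) - 45)) = √((-540*(7*(-3) - 2) - 540*1 + 18*1² + 18*(7*(-3) - 2)*1) + (107*(-102) - 45)) = √((-540*(-21 - 2) - 540 + 18*1 + 18*(-21 - 2)*1) + (-10914 - 45)) = √((-540*(-23) - 540 + 18 + 18*(-23)*1) - 10959) = √((12420 - 540 + 18 - 414) - 10959) = √(11484 - 10959) = √525 = 5*√21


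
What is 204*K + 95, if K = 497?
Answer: 101483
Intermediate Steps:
204*K + 95 = 204*497 + 95 = 101388 + 95 = 101483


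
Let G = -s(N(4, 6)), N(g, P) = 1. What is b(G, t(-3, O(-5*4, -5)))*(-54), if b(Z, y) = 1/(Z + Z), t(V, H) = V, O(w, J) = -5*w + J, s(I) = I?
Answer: 27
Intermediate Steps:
O(w, J) = J - 5*w
G = -1 (G = -1*1 = -1)
b(Z, y) = 1/(2*Z)
b(G, t(-3, O(-5*4, -5)))*(-54) = ((½)/(-1))*(-54) = ((½)*(-1))*(-54) = -½*(-54) = 27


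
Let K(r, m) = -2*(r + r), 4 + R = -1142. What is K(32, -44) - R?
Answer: 1018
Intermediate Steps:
R = -1146 (R = -4 - 1142 = -1146)
K(r, m) = -4*r
K(32, -44) - R = -4*32 - 1*(-1146) = -128 + 1146 = 1018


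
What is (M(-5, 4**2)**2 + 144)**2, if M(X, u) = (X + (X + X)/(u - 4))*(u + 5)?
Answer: 3672481201/16 ≈ 2.2953e+8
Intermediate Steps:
M(X, u) = (5 + u)*(X + 2*X/(-4 + u)) (M(X, u) = (X + (2*X)/(-4 + u))*(5 + u) = (X + 2*X/(-4 + u))*(5 + u) = (5 + u)*(X + 2*X/(-4 + u)))
(M(-5, 4**2)**2 + 144)**2 = ((-5*(-10 + (4**2)**2 + 3*4**2)/(-4 + 4**2))**2 + 144)**2 = ((-5*(-10 + 16**2 + 3*16)/(-4 + 16))**2 + 144)**2 = ((-5*(-10 + 256 + 48)/12)**2 + 144)**2 = ((-5*1/12*294)**2 + 144)**2 = ((-245/2)**2 + 144)**2 = (60025/4 + 144)**2 = (60601/4)**2 = 3672481201/16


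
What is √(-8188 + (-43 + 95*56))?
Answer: I*√2911 ≈ 53.954*I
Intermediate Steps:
√(-8188 + (-43 + 95*56)) = √(-8188 + (-43 + 5320)) = √(-8188 + 5277) = √(-2911) = I*√2911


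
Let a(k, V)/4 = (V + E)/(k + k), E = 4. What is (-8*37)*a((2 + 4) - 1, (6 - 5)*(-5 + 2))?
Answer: -592/5 ≈ -118.40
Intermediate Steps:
a(k, V) = 2*(4 + V)/k (a(k, V) = 4*((V + 4)/(k + k)) = 4*((4 + V)/((2*k))) = 4*((4 + V)*(1/(2*k))) = 4*((4 + V)/(2*k)) = 2*(4 + V)/k)
(-8*37)*a((2 + 4) - 1, (6 - 5)*(-5 + 2)) = (-8*37)*(2*(4 + (6 - 5)*(-5 + 2))/((2 + 4) - 1)) = -592*(4 + 1*(-3))/(6 - 1) = -592*(4 - 3)/5 = -592/5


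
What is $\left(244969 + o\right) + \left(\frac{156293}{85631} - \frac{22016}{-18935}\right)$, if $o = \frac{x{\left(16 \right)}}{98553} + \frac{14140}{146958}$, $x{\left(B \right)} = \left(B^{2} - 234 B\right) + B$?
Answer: $\frac{215024139750125875306}{877749689078535} \approx 2.4497 \cdot 10^{5}$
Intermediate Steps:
$x{\left(B \right)} = B^{2} - 233 B$
$o = \frac{3004426}{49262421}$ ($o = \frac{16 \left(-233 + 16\right)}{98553} + \frac{14140}{146958} = 16 \left(-217\right) \frac{1}{98553} + 14140 \cdot \frac{1}{146958} = \left(-3472\right) \frac{1}{98553} + \frac{1010}{10497} = - \frac{496}{14079} + \frac{1010}{10497} = \frac{3004426}{49262421} \approx 0.060988$)
$\left(244969 + o\right) + \left(\frac{156293}{85631} - \frac{22016}{-18935}\right) = \left(244969 + \frac{3004426}{49262421}\right) + \left(\frac{156293}{85631} - \frac{22016}{-18935}\right) = \frac{12067769014375}{49262421} + \left(156293 \cdot \frac{1}{85631} - - \frac{22016}{18935}\right) = \frac{12067769014375}{49262421} + \left(\frac{156293}{85631} + \frac{22016}{18935}\right) = \frac{12067769014375}{49262421} + \frac{692094293}{231631855} = \frac{215024139750125875306}{877749689078535}$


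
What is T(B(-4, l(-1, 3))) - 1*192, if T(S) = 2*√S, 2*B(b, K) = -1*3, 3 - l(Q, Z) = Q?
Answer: -192 + I*√6 ≈ -192.0 + 2.4495*I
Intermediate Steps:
l(Q, Z) = 3 - Q
B(b, K) = -3/2 (B(b, K) = (-1*3)/2 = (½)*(-3) = -3/2)
T(B(-4, l(-1, 3))) - 1*192 = 2*√(-3/2) - 1*192 = 2*(I*√6/2) - 192 = I*√6 - 192 = -192 + I*√6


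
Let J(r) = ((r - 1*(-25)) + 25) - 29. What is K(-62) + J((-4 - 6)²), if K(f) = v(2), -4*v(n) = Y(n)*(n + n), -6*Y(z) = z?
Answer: 364/3 ≈ 121.33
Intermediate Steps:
Y(z) = -z/6
v(n) = n²/12 (v(n) = -(-n/6)*(n + n)/4 = -(-n/6)*2*n/4 = -(-1)*n²/12 = n²/12)
K(f) = ⅓ (K(f) = (1/12)*2² = (1/12)*4 = ⅓)
J(r) = 21 + r (J(r) = ((r + 25) + 25) - 29 = ((25 + r) + 25) - 29 = (50 + r) - 29 = 21 + r)
K(-62) + J((-4 - 6)²) = ⅓ + (21 + (-4 - 6)²) = ⅓ + (21 + (-10)²) = ⅓ + (21 + 100) = ⅓ + 121 = 364/3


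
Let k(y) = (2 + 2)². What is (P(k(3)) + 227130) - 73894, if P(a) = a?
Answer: 153252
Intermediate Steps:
k(y) = 16 (k(y) = 4² = 16)
(P(k(3)) + 227130) - 73894 = (16 + 227130) - 73894 = 227146 - 73894 = 153252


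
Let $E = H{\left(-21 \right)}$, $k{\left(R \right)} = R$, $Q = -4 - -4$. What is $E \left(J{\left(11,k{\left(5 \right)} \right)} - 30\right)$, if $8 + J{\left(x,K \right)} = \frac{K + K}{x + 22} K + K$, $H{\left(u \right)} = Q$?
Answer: $0$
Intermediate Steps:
$Q = 0$ ($Q = -4 + 4 = 0$)
$H{\left(u \right)} = 0$
$E = 0$
$J{\left(x,K \right)} = -8 + K + \frac{2 K^{2}}{22 + x}$ ($J{\left(x,K \right)} = -8 + \left(\frac{K + K}{x + 22} K + K\right) = -8 + \left(\frac{2 K}{22 + x} K + K\right) = -8 + \left(\frac{2 K^{2}}{22 + x} + K\right) = -8 + \left(K + \frac{2 K^{2}}{22 + x}\right) = -8 + K + \frac{2 K^{2}}{22 + x}$)
$E \left(J{\left(11,k{\left(5 \right)} \right)} - 30\right) = 0 \left(\frac{-176 - 88 + 2 \cdot 5^{2} + 22 \cdot 5 + 5 \cdot 11}{22 + 11} - 30\right) = 0 \left(\frac{-176 - 88 + 2 \cdot 25 + 110 + 55}{33} - 30\right) = 0 \left(\frac{-176 - 88 + 50 + 110 + 55}{33} - 30\right) = 0 \left(\frac{1}{33} \left(-49\right) - 30\right) = 0 \left(- \frac{49}{33} - 30\right) = 0 \left(- \frac{1039}{33}\right) = 0$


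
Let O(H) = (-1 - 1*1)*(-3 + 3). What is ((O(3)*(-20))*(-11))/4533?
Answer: 0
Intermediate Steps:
O(H) = 0 (O(H) = (-1 - 1)*0 = -2*0 = 0)
((O(3)*(-20))*(-11))/4533 = ((0*(-20))*(-11))/4533 = (0*(-11))*(1/4533) = 0*(1/4533) = 0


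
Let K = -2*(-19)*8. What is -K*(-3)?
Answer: 912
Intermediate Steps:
K = 304 (K = 38*8 = 304)
-K*(-3) = -304*(-3) = -1*(-912) = 912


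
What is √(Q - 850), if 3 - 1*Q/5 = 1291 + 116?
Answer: I*√7870 ≈ 88.713*I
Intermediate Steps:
Q = -7020 (Q = 15 - 5*(1291 + 116) = 15 - 5*1407 = 15 - 7035 = -7020)
√(Q - 850) = √(-7020 - 850) = √(-7870) = I*√7870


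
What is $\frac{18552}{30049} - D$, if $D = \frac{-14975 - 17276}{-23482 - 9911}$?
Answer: $- \frac{349603363}{1003426257} \approx -0.34841$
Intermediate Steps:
$D = \frac{32251}{33393}$ ($D = - \frac{32251}{-33393} = \left(-32251\right) \left(- \frac{1}{33393}\right) = \frac{32251}{33393} \approx 0.9658$)
$\frac{18552}{30049} - D = \frac{18552}{30049} - \frac{32251}{33393} = - \frac{349603363}{1003426257}$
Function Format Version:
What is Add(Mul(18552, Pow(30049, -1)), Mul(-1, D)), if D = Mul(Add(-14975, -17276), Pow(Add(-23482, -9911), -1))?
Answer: Rational(-349603363, 1003426257) ≈ -0.34841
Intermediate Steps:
D = Rational(32251, 33393) (D = Mul(-32251, Pow(-33393, -1)) = Mul(-32251, Rational(-1, 33393)) = Rational(32251, 33393) ≈ 0.96580)
Add(Mul(18552, Pow(30049, -1)), Mul(-1, D)) = Add(Mul(18552, Pow(30049, -1)), Mul(-1, Rational(32251, 33393))) = Add(Mul(18552, Rational(1, 30049)), Rational(-32251, 33393)) = Add(Rational(18552, 30049), Rational(-32251, 33393)) = Rational(-349603363, 1003426257)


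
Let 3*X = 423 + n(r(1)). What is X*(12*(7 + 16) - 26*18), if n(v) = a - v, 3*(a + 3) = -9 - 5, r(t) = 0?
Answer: -79744/3 ≈ -26581.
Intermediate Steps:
a = -23/3 (a = -3 + (-9 - 5)/3 = -3 + (⅓)*(-14) = -3 - 14/3 = -23/3 ≈ -7.6667)
n(v) = -23/3 - v
X = 1246/9 (X = (423 + (-23/3 - 1*0))/3 = (423 + (-23/3 + 0))/3 = (423 - 23/3)/3 = (⅓)*(1246/3) = 1246/9 ≈ 138.44)
X*(12*(7 + 16) - 26*18) = 1246*(12*(7 + 16) - 26*18)/9 = 1246*(12*23 - 468)/9 = 1246*(276 - 468)/9 = (1246/9)*(-192) = -79744/3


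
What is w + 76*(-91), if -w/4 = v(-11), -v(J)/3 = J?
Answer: -7048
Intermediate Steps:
v(J) = -3*J
w = -132 (w = -(-12)*(-11) = -4*33 = -132)
w + 76*(-91) = -132 + 76*(-91) = -132 - 6916 = -7048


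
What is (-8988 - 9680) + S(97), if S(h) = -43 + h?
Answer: -18614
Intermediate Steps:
(-8988 - 9680) + S(97) = (-8988 - 9680) + (-43 + 97) = -18668 + 54 = -18614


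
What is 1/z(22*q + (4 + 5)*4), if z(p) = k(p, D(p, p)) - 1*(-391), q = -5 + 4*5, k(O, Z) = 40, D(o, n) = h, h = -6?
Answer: 1/431 ≈ 0.0023202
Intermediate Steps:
D(o, n) = -6
q = 15 (q = -5 + 20 = 15)
z(p) = 431 (z(p) = 40 - 1*(-391) = 40 + 391 = 431)
1/z(22*q + (4 + 5)*4) = 1/431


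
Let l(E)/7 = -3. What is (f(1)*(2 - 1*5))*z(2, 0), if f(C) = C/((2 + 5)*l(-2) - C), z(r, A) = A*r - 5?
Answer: -15/148 ≈ -0.10135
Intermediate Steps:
l(E) = -21 (l(E) = 7*(-3) = -21)
z(r, A) = -5 + A*r
f(C) = C/(-147 - C) (f(C) = C/((2 + 5)*(-21) - C) = C/(7*(-21) - C) = C/(-147 - C))
(f(1)*(2 - 1*5))*z(2, 0) = ((-1*1/(147 + 1))*(2 - 1*5))*(-5 + 0*2) = ((-1*1/148)*(2 - 5))*(-5 + 0) = (-1*1*1/148*(-3))*(-5) = -1/148*(-3)*(-5) = (3/148)*(-5) = -15/148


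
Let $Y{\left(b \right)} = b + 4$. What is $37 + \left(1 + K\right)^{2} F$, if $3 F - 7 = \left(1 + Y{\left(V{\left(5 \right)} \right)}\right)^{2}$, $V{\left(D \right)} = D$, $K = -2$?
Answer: $\frac{218}{3} \approx 72.667$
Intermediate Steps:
$Y{\left(b \right)} = 4 + b$
$F = \frac{107}{3}$ ($F = \frac{7}{3} + \frac{\left(1 + \left(4 + 5\right)\right)^{2}}{3} = \frac{7}{3} + \frac{\left(1 + 9\right)^{2}}{3} = \frac{7}{3} + \frac{10^{2}}{3} = \frac{7}{3} + \frac{1}{3} \cdot 100 = \frac{7}{3} + \frac{100}{3} = \frac{107}{3} \approx 35.667$)
$37 + \left(1 + K\right)^{2} F = 37 + \left(1 - 2\right)^{2} \cdot \frac{107}{3} = 37 + \left(-1\right)^{2} \cdot \frac{107}{3} = 37 + 1 \cdot \frac{107}{3} = 37 + \frac{107}{3} = \frac{218}{3}$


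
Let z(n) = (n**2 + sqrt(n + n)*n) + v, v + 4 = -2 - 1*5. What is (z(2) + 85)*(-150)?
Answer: -12300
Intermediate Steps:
v = -11 (v = -4 + (-2 - 1*5) = -4 + (-2 - 5) = -4 - 7 = -11)
z(n) = -11 + n**2 + sqrt(2)*n**(3/2) (z(n) = (n**2 + sqrt(n + n)*n) - 11 = (n**2 + sqrt(2*n)*n) - 11 = (n**2 + (sqrt(2)*sqrt(n))*n) - 11 = (n**2 + sqrt(2)*n**(3/2)) - 11 = -11 + n**2 + sqrt(2)*n**(3/2))
(z(2) + 85)*(-150) = ((-11 + 2**2 + sqrt(2)*2**(3/2)) + 85)*(-150) = ((-11 + 4 + sqrt(2)*(2*sqrt(2))) + 85)*(-150) = ((-11 + 4 + 4) + 85)*(-150) = (-3 + 85)*(-150) = 82*(-150) = -12300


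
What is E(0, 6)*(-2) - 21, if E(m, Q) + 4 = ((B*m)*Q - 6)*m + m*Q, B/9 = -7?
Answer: -13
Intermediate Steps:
B = -63 (B = 9*(-7) = -63)
E(m, Q) = -4 + Q*m + m*(-6 - 63*Q*m) (E(m, Q) = -4 + (((-63*m)*Q - 6)*m + m*Q) = -4 + ((-63*Q*m - 6)*m + Q*m) = -4 + ((-6 - 63*Q*m)*m + Q*m) = -4 + (m*(-6 - 63*Q*m) + Q*m) = -4 + (Q*m + m*(-6 - 63*Q*m)) = -4 + Q*m + m*(-6 - 63*Q*m))
E(0, 6)*(-2) - 21 = (-4 - 6*0 + 6*0 - 63*6*0²)*(-2) - 21 = (-4 + 0 + 0 - 63*6*0)*(-2) - 21 = (-4 + 0 + 0 + 0)*(-2) - 21 = -4*(-2) - 21 = 8 - 21 = -13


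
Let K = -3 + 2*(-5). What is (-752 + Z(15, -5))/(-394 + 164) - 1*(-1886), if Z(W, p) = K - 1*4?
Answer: 434549/230 ≈ 1889.3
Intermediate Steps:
K = -13 (K = -3 - 10 = -13)
Z(W, p) = -17 (Z(W, p) = -13 - 1*4 = -13 - 4 = -17)
(-752 + Z(15, -5))/(-394 + 164) - 1*(-1886) = (-752 - 17)/(-394 + 164) - 1*(-1886) = -769/(-230) + 1886 = -769*(-1/230) + 1886 = 769/230 + 1886 = 434549/230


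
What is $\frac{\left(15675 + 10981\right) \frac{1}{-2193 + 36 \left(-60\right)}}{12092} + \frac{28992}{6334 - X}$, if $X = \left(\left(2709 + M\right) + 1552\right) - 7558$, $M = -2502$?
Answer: $\frac{381428323736}{159659590827} \approx 2.389$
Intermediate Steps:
$X = -5799$ ($X = \left(\left(2709 - 2502\right) + 1552\right) - 7558 = \left(207 + 1552\right) - 7558 = 1759 - 7558 = -5799$)
$\frac{\left(15675 + 10981\right) \frac{1}{-2193 + 36 \left(-60\right)}}{12092} + \frac{28992}{6334 - X} = \frac{\left(15675 + 10981\right) \frac{1}{-2193 + 36 \left(-60\right)}}{12092} + \frac{28992}{6334 - -5799} = \frac{26656}{-2193 - 2160} \cdot \frac{1}{12092} + \frac{28992}{6334 + 5799} = \frac{26656}{-4353} \cdot \frac{1}{12092} + \frac{28992}{12133} = 26656 \left(- \frac{1}{4353}\right) \frac{1}{12092} + 28992 \cdot \frac{1}{12133} = \left(- \frac{26656}{4353}\right) \frac{1}{12092} + \frac{28992}{12133} = - \frac{6664}{13159119} + \frac{28992}{12133} = \frac{381428323736}{159659590827}$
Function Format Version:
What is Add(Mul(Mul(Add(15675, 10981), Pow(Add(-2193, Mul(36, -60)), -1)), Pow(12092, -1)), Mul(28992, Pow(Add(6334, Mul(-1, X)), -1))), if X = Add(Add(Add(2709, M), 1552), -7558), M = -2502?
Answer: Rational(381428323736, 159659590827) ≈ 2.3890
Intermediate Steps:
X = -5799 (X = Add(Add(Add(2709, -2502), 1552), -7558) = Add(Add(207, 1552), -7558) = Add(1759, -7558) = -5799)
Add(Mul(Mul(Add(15675, 10981), Pow(Add(-2193, Mul(36, -60)), -1)), Pow(12092, -1)), Mul(28992, Pow(Add(6334, Mul(-1, X)), -1))) = Add(Mul(Mul(Add(15675, 10981), Pow(Add(-2193, Mul(36, -60)), -1)), Pow(12092, -1)), Mul(28992, Pow(Add(6334, Mul(-1, -5799)), -1))) = Add(Mul(Mul(26656, Pow(Add(-2193, -2160), -1)), Rational(1, 12092)), Mul(28992, Pow(Add(6334, 5799), -1))) = Add(Mul(Mul(26656, Pow(-4353, -1)), Rational(1, 12092)), Mul(28992, Pow(12133, -1))) = Add(Mul(Mul(26656, Rational(-1, 4353)), Rational(1, 12092)), Mul(28992, Rational(1, 12133))) = Add(Mul(Rational(-26656, 4353), Rational(1, 12092)), Rational(28992, 12133)) = Add(Rational(-6664, 13159119), Rational(28992, 12133)) = Rational(381428323736, 159659590827)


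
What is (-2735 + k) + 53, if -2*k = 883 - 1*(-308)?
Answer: -6555/2 ≈ -3277.5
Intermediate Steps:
k = -1191/2 (k = -(883 - 1*(-308))/2 = -(883 + 308)/2 = -½*1191 = -1191/2 ≈ -595.50)
(-2735 + k) + 53 = (-2735 - 1191/2) + 53 = -6661/2 + 53 = -6555/2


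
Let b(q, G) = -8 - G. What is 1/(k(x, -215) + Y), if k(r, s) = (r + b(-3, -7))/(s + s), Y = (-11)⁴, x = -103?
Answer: 215/3147867 ≈ 6.8300e-5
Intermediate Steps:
Y = 14641
k(r, s) = (-1 + r)/(2*s) (k(r, s) = (r + (-8 - 1*(-7)))/(s + s) = (r + (-8 + 7))/((2*s)) = (r - 1)*(1/(2*s)) = (-1 + r)*(1/(2*s)) = (-1 + r)/(2*s))
1/(k(x, -215) + Y) = 1/((½)*(-1 - 103)/(-215) + 14641) = 1/((½)*(-1/215)*(-104) + 14641) = 1/(52/215 + 14641) = 1/(3147867/215) = 215/3147867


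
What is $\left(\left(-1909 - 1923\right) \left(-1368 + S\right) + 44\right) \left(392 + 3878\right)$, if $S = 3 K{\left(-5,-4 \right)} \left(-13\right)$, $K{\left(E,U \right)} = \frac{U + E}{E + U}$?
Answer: $23022422360$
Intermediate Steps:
$K{\left(E,U \right)} = 1$ ($K{\left(E,U \right)} = \frac{E + U}{E + U} = 1$)
$S = -39$ ($S = 3 \cdot 1 \left(-13\right) = 3 \left(-13\right) = -39$)
$\left(\left(-1909 - 1923\right) \left(-1368 + S\right) + 44\right) \left(392 + 3878\right) = \left(\left(-1909 - 1923\right) \left(-1368 - 39\right) + 44\right) \left(392 + 3878\right) = \left(\left(-3832\right) \left(-1407\right) + 44\right) 4270 = \left(5391624 + 44\right) 4270 = 5391668 \cdot 4270 = 23022422360$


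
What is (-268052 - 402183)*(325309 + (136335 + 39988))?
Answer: -336211323520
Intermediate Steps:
(-268052 - 402183)*(325309 + (136335 + 39988)) = -670235*(325309 + 176323) = -670235*501632 = -336211323520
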